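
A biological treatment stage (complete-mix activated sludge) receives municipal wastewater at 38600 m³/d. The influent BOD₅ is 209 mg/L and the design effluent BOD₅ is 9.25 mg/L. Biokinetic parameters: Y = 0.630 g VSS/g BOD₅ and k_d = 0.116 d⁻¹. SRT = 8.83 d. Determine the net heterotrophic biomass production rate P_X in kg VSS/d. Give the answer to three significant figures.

Correct the yield for decay: Y_obs = Y/(1 + k_d θ_c) = 0.630 / (1 + 0.116 × 8.83) = 0.630 / 2.024 = 0.3112.
Mass of BOD₅ removed per day: Q(S₀ − S) = 38600 × 199.8 g/m³ = 7710 kg/d.
So the net sludge growth is P_X = 0.3112 × 7710 = 2400 kg VSS/d.

P_X ≈ 2400 kg VSS/d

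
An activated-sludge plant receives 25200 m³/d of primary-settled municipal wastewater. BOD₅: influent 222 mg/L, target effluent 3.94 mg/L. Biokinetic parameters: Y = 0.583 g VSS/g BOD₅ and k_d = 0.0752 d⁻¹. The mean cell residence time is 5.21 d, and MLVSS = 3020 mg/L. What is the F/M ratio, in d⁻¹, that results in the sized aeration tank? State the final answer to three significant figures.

Rearranging the biomass balance for a CMAS with decay, V = Y·Q·ΔS·θ_c / [X·(1+k_d θ_c)] = 0.583 × 25200 × (222 − 3.94) × 5.21 / [3020 × (1 + 0.0752 × 5.21)] = 1.67×10^7 / 4203 = 3971 m³.
Food-to-microorganism ratio F/M = Q S₀ / (V X) = 25200 × 222 / (3971 × 3020) = 0.4665 d⁻¹.

F/M ≈ 0.466 d⁻¹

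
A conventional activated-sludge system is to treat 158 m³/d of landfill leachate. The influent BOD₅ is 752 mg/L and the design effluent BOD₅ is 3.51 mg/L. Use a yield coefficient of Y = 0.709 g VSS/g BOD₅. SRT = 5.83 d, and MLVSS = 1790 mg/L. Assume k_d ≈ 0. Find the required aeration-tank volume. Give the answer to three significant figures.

Biomass mass balance (decay neglected): V·X = Y·Q·(S₀ − S)·θ_c, so V = 0.709 × 158 × (752 − 3.51) × 5.83 / 1790 = 273.1 m³.

V ≈ 273 m³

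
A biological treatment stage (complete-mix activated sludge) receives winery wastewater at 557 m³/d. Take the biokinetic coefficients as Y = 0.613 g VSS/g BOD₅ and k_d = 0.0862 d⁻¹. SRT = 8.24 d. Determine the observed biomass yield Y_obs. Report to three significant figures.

Y_obs ≈ 0.358 g VSS/g BOD₅

Correct the yield for decay: Y_obs = Y/(1 + k_d θ_c) = 0.613 / (1 + 0.0862 × 8.24) = 0.613 / 1.710 = 0.3584.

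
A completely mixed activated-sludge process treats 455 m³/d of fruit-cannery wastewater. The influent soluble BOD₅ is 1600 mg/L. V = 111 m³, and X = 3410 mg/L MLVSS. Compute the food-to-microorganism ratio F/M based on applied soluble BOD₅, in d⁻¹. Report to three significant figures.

F/M = Q·S₀ / (V·X) = 455 × 1600 / (111.0 × 3410) = 1.923 g soluble BOD₅·(g VSS·d)⁻¹.

F/M ≈ 1.92 d⁻¹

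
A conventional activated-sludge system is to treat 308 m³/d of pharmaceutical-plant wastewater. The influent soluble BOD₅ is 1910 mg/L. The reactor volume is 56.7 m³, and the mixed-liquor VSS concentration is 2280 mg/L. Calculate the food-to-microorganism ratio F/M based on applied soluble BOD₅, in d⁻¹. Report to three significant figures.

F/M ≈ 4.55 d⁻¹

F/M = applied load / biomass = Q·S₀/(V·X) = 308 × 1910 / (56.70 × 2280) = 4.551 d⁻¹.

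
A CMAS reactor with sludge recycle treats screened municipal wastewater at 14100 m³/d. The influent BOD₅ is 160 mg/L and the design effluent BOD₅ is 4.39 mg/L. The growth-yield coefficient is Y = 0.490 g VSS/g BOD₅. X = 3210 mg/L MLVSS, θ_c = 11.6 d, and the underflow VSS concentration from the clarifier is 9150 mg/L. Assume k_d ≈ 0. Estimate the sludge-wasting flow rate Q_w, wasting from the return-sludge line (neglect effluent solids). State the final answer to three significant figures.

Q_w ≈ 117 m³/d

Biomass mass balance (decay neglected): V·X = Y·Q·(S₀ − S)·θ_c, so V = 0.490 × 14100 × (160 − 4.39) × 11.6 / 3210 = 3885 m³.
Wasting from the return line (neglecting effluent solids): Q_w = V·X / (θ_c·X_r) = 3885 × 3210 / (11.6 × 9150) = 117.5 m³/d.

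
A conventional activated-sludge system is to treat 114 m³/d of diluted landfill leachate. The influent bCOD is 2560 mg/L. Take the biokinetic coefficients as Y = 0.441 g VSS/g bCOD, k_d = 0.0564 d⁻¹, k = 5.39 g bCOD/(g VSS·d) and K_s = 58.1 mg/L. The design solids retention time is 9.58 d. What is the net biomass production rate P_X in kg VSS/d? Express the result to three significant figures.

P_X ≈ 83.4 kg VSS/d

From the Monod/SRT balance for a CMAS, S = K_s·(1+k_d θ_c)/[θ_c·(Y k − k_d) − 1] = 58.1 × (1 + 0.0564 × 9.58) / [9.58 × (0.441 × 5.39 − 0.0564) − 1] = 89.49 / 21.23 = 4.215 mg/L.
The observed yield is Y_obs = Y/(1 + k_d·θ_c) = 0.441 / (1 + 0.0564 × 9.58) = 0.441 / 1.540 = 0.2863 g VSS per g bCOD removed.
Q·(S₀ − S) = 114 × (2560 − 4.22) × 10⁻³ = 291.4 kg/d removed.
So the net sludge growth is P_X = 0.2863 × 291.4 = 83.42 kg VSS/d.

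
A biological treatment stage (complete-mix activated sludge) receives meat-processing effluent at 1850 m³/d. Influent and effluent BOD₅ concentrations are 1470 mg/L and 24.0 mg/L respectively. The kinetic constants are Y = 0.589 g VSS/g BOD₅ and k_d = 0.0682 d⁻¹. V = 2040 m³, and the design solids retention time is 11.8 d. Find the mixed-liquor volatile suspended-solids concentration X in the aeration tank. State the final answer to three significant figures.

X ≈ 5050 mg/L

Solving the biomass balance for X: X = Y Q (S₀−S) θ_c / [V (1+k_d θ_c)] = 0.589 × 1850 × (1470 − 24.0) × 11.8 / [2040 × (1 + 0.0682 × 11.8)] = 5050 mg/L.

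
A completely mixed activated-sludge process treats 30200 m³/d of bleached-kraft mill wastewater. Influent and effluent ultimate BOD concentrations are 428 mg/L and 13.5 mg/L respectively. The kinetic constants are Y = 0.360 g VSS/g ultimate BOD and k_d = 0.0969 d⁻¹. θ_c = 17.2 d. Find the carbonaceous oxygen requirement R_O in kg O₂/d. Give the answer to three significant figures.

Y_obs = Y / (1 + k_d θ_c) = 0.360 / (1 + 0.0969 × 17.2) = 0.360 / 2.667 = 0.1350.
ΔS = 428 − 13.5 = 414.5 mg/L, so the substrate removal rate is 30200 × 414.5/1000 = 12518 kg ultimate BOD/d.
Net sludge production P_X = 0.1350 × 12518 = 1690 kg VSS/d.
R_O = Q·(S₀ − S) − 1.42·P_X = 12518 − 1.42 × 1690 = 10118 kg O₂/d.

R_O ≈ 10100 kg O₂/d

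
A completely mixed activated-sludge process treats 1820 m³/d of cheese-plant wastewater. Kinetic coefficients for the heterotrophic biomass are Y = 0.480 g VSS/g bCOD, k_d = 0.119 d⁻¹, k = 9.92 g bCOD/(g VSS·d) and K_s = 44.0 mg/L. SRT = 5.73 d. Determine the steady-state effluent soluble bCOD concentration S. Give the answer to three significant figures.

S ≈ 2.89 mg/L

Effluent substrate depends only on kinetics and SRT: S = K_s(1 + k_d θ_c) / [θ_c(Yk − k_d) − 1] = 44.0 × (1 + 0.119 × 5.73) / [5.73 × (0.480 × 9.92 − 0.119) − 1] = 74.00 / 25.60 = 2.890 mg/L.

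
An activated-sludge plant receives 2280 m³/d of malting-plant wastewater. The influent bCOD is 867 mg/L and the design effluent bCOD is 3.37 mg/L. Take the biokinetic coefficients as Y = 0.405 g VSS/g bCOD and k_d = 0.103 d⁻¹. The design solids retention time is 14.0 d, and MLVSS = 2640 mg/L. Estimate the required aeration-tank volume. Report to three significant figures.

Rearranging the biomass balance for a CMAS with decay, V = Y·Q·ΔS·θ_c / [X·(1+k_d θ_c)] = 0.405 × 2280 × (867 − 3.37) × 14.0 / [2640 × (1 + 0.103 × 14.0)] = 1.12×10^7 / 6447 = 1732 m³.

V ≈ 1730 m³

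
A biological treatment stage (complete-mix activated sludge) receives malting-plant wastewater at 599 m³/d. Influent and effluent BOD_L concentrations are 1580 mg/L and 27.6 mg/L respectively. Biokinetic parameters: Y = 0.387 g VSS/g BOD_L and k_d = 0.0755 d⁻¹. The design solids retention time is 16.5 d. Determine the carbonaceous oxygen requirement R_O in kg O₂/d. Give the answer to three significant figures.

The observed yield is Y_obs = Y/(1 + k_d·θ_c) = 0.387 / (1 + 0.0755 × 16.5) = 0.387 / 2.246 = 0.1723 g VSS per g BOD_L removed.
Mass of BOD_L removed per day: Q(S₀ − S) = 599 × 1552 g/m³ = 929.9 kg/d.
Biomass synthesised: P_X = Y_obs × 929.9 = 160.2 kg VSS/d.
R_O = Q·(S₀ − S) − 1.42·P_X = 929.9 − 1.42 × 160.2 = 702.3 kg O₂/d.

R_O ≈ 702 kg O₂/d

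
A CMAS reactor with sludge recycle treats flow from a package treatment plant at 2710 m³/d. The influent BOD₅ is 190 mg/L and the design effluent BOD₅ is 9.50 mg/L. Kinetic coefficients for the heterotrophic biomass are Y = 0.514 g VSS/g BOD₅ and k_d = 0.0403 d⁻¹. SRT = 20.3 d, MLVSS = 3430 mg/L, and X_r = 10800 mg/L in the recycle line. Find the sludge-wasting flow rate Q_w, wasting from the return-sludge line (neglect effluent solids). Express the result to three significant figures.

Q_w ≈ 12.8 m³/d

Steady-state biomass mass balance: V·X·(1 + k_d·θ_c) = Y·Q·(S₀ − S)·θ_c, so V = 0.514 × 2710 × (190 − 9.50) × 20.3 / [3430 × (1 + 0.0403 × 20.3)] = 5.1×10^6 / 6236 = 818.5 m³.
Wasting from the return line (neglecting effluent solids): Q_w = V·X / (θ_c·X_r) = 818.5 × 3430 / (20.3 × 10800) = 12.80 m³/d.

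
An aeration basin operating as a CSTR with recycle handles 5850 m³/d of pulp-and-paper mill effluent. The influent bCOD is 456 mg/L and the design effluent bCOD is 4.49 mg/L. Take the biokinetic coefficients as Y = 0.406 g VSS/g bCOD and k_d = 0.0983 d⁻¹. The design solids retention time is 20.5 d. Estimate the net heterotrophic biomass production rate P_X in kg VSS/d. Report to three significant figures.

Correct the yield for decay: Y_obs = Y/(1 + k_d θ_c) = 0.406 / (1 + 0.0983 × 20.5) = 0.406 / 3.015 = 0.1347.
ΔS = 456 − 4.49 = 451.5 mg/L, so the substrate removal rate is 5850 × 451.5/1000 = 2641 kg bCOD/d.
P_X = Y_obs · Q(S₀ − S) = 0.1347 × 2641 = 355.7 kg VSS/d.

P_X ≈ 356 kg VSS/d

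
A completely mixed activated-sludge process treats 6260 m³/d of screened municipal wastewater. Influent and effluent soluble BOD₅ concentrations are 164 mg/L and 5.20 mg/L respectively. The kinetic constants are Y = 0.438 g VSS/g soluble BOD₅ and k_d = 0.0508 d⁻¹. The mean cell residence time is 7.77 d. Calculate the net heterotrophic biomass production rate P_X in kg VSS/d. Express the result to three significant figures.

Correct the yield for decay: Y_obs = Y/(1 + k_d θ_c) = 0.438 / (1 + 0.0508 × 7.77) = 0.438 / 1.395 = 0.3140.
Mass of soluble BOD₅ removed per day: Q(S₀ − S) = 6260 × 158.8 g/m³ = 994.1 kg/d.
So the net sludge growth is P_X = 0.3140 × 994.1 = 312.2 kg VSS/d.

P_X ≈ 312 kg VSS/d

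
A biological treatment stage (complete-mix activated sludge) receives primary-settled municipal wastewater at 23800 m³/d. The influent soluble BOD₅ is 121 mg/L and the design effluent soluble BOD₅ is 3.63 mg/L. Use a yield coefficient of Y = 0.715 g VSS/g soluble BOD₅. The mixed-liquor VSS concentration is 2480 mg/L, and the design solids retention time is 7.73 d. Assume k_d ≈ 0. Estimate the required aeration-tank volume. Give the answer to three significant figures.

V ≈ 6230 m³

V·X = Y·Q·ΔS·θ_c gives V = 0.715 × 23800 × (121 − 3.63) × 7.73 / 2480 = 6225 m³.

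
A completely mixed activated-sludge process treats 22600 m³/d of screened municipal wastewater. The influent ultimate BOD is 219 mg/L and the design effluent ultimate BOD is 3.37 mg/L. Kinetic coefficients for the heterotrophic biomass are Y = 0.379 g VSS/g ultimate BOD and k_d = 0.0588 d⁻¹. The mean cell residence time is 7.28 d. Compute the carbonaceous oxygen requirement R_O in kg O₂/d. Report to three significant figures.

R_O ≈ 3040 kg O₂/d

Y_obs = Y / (1 + k_d θ_c) = 0.379 / (1 + 0.0588 × 7.28) = 0.379 / 1.428 = 0.2654.
Substrate removed = Q·(S₀ − S) = 22600 m³/d × (219 − 3.37) g/m³ = 4.87×10^6 g/d = 4873 kg/d.
Biomass synthesised: P_X = Y_obs × 4873 = 1293 kg VSS/d.
Carbonaceous O₂ demand = substrate oxidised − cell-mass equivalent = 4873 − 1.42 × 1293 = 3037 kg O₂/d.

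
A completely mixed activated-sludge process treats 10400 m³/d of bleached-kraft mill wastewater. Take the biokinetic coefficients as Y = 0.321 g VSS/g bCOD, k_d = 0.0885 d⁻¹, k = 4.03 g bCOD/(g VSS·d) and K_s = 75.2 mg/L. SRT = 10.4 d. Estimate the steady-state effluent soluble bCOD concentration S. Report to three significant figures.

S ≈ 12.5 mg/L

Effluent substrate depends only on kinetics and SRT: S = K_s(1 + k_d θ_c) / [θ_c(Yk − k_d) − 1] = 75.2 × (1 + 0.0885 × 10.4) / [10.4 × (0.321 × 4.03 − 0.0885) − 1] = 144.4 / 11.53 = 12.52 mg/L.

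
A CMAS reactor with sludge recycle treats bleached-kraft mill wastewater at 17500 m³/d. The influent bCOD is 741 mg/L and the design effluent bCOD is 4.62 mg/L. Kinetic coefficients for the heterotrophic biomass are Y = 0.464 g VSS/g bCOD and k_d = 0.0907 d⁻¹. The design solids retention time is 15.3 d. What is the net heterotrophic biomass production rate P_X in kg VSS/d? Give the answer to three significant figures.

Y_obs = Y / (1 + k_d θ_c) = 0.464 / (1 + 0.0907 × 15.3) = 0.464 / 2.388 = 0.1943.
Substrate removed = Q·(S₀ − S) = 17500 m³/d × (741 − 4.62) g/m³ = 1.29×10^7 g/d = 12887 kg/d.
Biomass produced: P_X = Y_obs·Q·ΔS = 0.1943 × 12887 ≈ 2504 kg VSS/d.

P_X ≈ 2500 kg VSS/d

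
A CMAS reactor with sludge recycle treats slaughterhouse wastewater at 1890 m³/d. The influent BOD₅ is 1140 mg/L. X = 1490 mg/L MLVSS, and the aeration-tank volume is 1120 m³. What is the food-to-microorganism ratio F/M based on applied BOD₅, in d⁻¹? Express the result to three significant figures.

F/M ≈ 1.29 d⁻¹

Food-to-microorganism ratio F/M = Q S₀ / (V X) = 1890 × 1140 / (1120 × 1490) = 1.291 d⁻¹.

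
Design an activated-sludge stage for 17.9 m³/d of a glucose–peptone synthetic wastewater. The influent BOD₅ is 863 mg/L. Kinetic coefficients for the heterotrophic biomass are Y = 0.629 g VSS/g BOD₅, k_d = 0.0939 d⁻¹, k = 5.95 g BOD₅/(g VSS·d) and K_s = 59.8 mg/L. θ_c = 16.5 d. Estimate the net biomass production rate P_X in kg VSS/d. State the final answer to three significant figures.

For a completely mixed reactor with recycle the Lawrence–McCarty relation gives S = K_s·(1 + k_d·θ_c) / [θ_c·(Y·k − k_d) − 1] = 59.8 × (1 + 0.0939 × 16.5) / [16.5 × (0.629 × 5.95 − 0.0939) − 1] = 152.5 / 59.20 = 2.575 mg/L.
The observed yield is Y_obs = Y/(1 + k_d·θ_c) = 0.629 / (1 + 0.0939 × 16.5) = 0.629 / 2.549 = 0.2467 g VSS per g BOD₅ removed.
Substrate removed = Q·(S₀ − S) = 17.9 m³/d × (863 − 2.58) g/m³ = 1.54×10^4 g/d = 15.40 kg/d.
P_X = Y_obs · Q(S₀ − S) = 0.2467 × 15.40 = 3.800 kg VSS/d.

P_X ≈ 3.80 kg VSS/d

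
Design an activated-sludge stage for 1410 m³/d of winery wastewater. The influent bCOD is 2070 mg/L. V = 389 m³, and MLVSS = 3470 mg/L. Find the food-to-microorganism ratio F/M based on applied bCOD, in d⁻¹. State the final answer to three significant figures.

Food-to-microorganism ratio F/M = Q S₀ / (V X) = 1410 × 2070 / (389.0 × 3470) = 2.162 d⁻¹.

F/M ≈ 2.16 d⁻¹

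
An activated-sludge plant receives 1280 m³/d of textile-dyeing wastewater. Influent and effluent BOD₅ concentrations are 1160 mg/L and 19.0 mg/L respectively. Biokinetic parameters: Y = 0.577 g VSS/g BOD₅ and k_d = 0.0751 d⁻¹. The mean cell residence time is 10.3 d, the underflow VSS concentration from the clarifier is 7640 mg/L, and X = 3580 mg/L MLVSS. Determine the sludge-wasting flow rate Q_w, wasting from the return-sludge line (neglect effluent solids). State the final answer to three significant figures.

Q_w ≈ 62.2 m³/d

Rearranging the biomass balance for a CMAS with decay, V = Y·Q·ΔS·θ_c / [X·(1+k_d θ_c)] = 0.577 × 1280 × (1160 − 19.0) × 10.3 / [3580 × (1 + 0.0751 × 10.3)] = 8.68×10^6 / 6349 = 1367 m³.
θ_c = V·X/(Q_w·X_r) when wasting from the recycle, so Q_w = V·X/(θ_c·X_r) = 1367 × 3580 / (10.3 × 7640) = 62.19 m³/d.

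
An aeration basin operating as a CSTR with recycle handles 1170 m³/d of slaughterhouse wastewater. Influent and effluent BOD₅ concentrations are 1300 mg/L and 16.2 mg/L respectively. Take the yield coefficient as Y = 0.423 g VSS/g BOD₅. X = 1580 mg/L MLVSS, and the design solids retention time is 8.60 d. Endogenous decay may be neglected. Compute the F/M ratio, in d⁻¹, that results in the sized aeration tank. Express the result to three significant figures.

With k_d = 0 the design equation reduces to V = Y Q (S₀−S) θ_c / X = 0.423 × 1170 × (1300 − 16.2) × 8.60 / 1580 = 3458 m³.
F/M = applied load / biomass = Q·S₀/(V·X) = 1170 × 1300 / (3458 × 1580) = 0.2784 d⁻¹.

F/M ≈ 0.278 d⁻¹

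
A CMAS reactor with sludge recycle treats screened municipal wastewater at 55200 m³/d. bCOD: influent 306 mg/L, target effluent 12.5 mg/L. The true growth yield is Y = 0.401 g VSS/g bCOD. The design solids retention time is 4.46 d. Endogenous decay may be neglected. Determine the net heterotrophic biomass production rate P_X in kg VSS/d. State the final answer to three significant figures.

P_X ≈ 6500 kg VSS/d

Since k_d ≈ 0, Y_obs = Y = 0.401 g VSS/g bCOD.
ΔS = 306 − 12.5 = 293.5 mg/L, so the substrate removal rate is 55200 × 293.5/1000 = 16201 kg bCOD/d.
P_X = Y_obs · Q(S₀ − S) = 0.4010 × 16201 = 6497 kg VSS/d.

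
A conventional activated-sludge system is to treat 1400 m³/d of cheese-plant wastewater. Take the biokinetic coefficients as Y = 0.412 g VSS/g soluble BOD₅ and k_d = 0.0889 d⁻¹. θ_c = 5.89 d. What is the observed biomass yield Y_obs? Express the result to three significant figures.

Y_obs ≈ 0.270 g VSS/g soluble BOD₅

Observed yield with endogenous decay: Y_obs = Y / (1 + k_d·θ_c) = 0.412 / (1 + 0.0889 × 5.89) = 0.412 / 1.524 = 0.2704 g VSS/g soluble BOD₅.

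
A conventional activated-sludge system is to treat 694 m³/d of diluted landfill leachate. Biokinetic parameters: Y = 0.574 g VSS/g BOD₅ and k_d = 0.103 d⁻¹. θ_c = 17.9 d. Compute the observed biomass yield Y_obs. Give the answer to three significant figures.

The observed yield is Y_obs = Y/(1 + k_d·θ_c) = 0.574 / (1 + 0.103 × 17.9) = 0.574 / 2.844 = 0.2018 g VSS per g BOD₅ removed.

Y_obs ≈ 0.202 g VSS/g BOD₅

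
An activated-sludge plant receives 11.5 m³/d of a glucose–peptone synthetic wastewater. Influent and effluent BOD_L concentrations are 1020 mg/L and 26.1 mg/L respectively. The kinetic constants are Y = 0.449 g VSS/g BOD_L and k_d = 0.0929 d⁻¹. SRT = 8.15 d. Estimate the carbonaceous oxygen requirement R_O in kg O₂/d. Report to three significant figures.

The observed yield is Y_obs = Y/(1 + k_d·θ_c) = 0.449 / (1 + 0.0929 × 8.15) = 0.449 / 1.757 = 0.2555 g VSS per g BOD_L removed.
Mass of BOD_L removed per day: Q(S₀ − S) = 11.5 × 993.9 g/m³ = 11.43 kg/d.
Net sludge production P_X = 0.2555 × 11.43 = 2.921 kg VSS/d.
R_O = Q·(S₀ − S) − 1.42·P_X = 11.43 − 1.42 × 2.921 = 7.283 kg O₂/d.

R_O ≈ 7.28 kg O₂/d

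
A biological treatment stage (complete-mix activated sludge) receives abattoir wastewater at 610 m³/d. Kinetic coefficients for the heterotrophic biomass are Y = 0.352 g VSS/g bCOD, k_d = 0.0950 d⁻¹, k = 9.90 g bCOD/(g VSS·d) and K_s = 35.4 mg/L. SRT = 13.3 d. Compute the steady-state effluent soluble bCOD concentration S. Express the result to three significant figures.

For a completely mixed reactor with recycle the Lawrence–McCarty relation gives S = K_s·(1 + k_d·θ_c) / [θ_c·(Y·k − k_d) − 1] = 35.4 × (1 + 0.0950 × 13.3) / [13.3 × (0.352 × 9.90 − 0.0950) − 1] = 80.13 / 44.08 = 1.818 mg/L.

S ≈ 1.82 mg/L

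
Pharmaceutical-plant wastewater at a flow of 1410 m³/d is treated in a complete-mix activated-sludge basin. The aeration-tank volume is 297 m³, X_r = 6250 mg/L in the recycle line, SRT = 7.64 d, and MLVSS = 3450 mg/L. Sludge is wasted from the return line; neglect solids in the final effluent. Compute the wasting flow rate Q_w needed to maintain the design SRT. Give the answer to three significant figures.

Q_w = (V·X)/(θ_c X_r) = 297.0 × 3450 / (7.64 × 6250) = 21.46 m³/d.

Q_w ≈ 21.5 m³/d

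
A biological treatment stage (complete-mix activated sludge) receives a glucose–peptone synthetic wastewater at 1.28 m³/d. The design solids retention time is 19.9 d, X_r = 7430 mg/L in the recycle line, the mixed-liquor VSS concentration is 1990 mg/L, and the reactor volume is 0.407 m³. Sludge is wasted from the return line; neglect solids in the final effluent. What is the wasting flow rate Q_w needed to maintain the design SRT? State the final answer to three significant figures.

Wasting from the return line (neglecting effluent solids): Q_w = V·X / (θ_c·X_r) = 0.4070 × 1990 / (19.9 × 7430) = 0.005478 m³/d.

Q_w ≈ 0.00548 m³/d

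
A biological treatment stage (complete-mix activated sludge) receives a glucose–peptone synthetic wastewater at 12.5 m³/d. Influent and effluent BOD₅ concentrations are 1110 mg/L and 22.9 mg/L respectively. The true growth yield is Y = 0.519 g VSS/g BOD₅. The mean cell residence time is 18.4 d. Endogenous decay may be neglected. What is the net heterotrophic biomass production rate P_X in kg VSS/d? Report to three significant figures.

P_X ≈ 7.05 kg VSS/d

Since k_d ≈ 0, Y_obs = Y = 0.519 g VSS/g BOD₅.
ΔS = 1110 − 22.9 = 1087 mg/L, so the substrate removal rate is 12.5 × 1087/1000 = 13.59 kg BOD₅/d.
Biomass produced: P_X = Y_obs·Q·ΔS = 0.5190 × 13.59 ≈ 7.053 kg VSS/d.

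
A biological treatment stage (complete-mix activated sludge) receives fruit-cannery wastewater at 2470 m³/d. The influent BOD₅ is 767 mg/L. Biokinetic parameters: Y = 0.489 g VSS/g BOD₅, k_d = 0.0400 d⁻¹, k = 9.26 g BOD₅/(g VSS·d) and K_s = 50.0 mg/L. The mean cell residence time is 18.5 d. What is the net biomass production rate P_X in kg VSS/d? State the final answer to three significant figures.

P_X ≈ 532 kg VSS/d

Effluent substrate depends only on kinetics and SRT: S = K_s(1 + k_d θ_c) / [θ_c(Yk − k_d) − 1] = 50.0 × (1 + 0.0400 × 18.5) / [18.5 × (0.489 × 9.26 − 0.0400) − 1] = 87.00 / 82.03 = 1.061 mg/L.
Y_obs = Y / (1 + k_d θ_c) = 0.489 / (1 + 0.0400 × 18.5) = 0.489 / 1.740 = 0.2810.
Substrate removed = Q·(S₀ − S) = 2470 m³/d × (767 − 1.06) g/m³ = 1.89×10^6 g/d = 1892 kg/d.
Net biomass production P_X = Y_obs × Q·(S₀ − S) = 0.2810 × 1892 = 531.7 kg VSS/d.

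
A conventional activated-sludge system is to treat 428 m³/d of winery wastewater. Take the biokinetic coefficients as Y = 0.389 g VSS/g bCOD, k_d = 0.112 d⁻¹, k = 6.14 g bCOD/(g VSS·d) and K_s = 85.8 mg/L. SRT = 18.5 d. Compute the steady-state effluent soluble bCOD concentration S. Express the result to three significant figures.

S ≈ 6.41 mg/L

From the Monod/SRT balance for a CMAS, S = K_s·(1+k_d θ_c)/[θ_c·(Y k − k_d) − 1] = 85.8 × (1 + 0.112 × 18.5) / [18.5 × (0.389 × 6.14 − 0.112) − 1] = 263.6 / 41.11 = 6.411 mg/L.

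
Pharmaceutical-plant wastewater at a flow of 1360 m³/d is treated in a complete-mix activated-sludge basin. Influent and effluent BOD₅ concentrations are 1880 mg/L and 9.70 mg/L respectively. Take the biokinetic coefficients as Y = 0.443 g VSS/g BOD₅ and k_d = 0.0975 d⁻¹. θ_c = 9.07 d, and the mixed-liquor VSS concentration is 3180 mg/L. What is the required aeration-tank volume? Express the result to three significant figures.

From the SRT design equation V = Y Q (S₀−S) θ_c / [X (1 + k_d θ_c)] = 0.443 × 1360 × (1880 − 9.70) × 9.07 / [3180 × (1 + 0.0975 × 9.07)] = 1.02×10^7 / 5992 = 1706 m³.

V ≈ 1710 m³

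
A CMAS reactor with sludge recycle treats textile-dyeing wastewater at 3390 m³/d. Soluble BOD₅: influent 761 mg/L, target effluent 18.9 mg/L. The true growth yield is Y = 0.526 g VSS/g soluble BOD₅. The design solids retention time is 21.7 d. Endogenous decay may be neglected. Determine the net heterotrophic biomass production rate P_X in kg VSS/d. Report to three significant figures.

No decay correction is needed, so Y_obs = Y = 0.526.
ΔS = 761 − 18.9 = 742.1 mg/L, so the substrate removal rate is 3390 × 742.1/1000 = 2516 kg soluble BOD₅/d.
Biomass produced: P_X = Y_obs·Q·ΔS = 0.5260 × 2516 ≈ 1323 kg VSS/d.

P_X ≈ 1320 kg VSS/d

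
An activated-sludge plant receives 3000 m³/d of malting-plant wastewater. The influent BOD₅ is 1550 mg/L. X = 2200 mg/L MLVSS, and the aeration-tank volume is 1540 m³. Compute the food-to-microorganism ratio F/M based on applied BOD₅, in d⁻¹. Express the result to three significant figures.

F/M = applied load / biomass = Q·S₀/(V·X) = 3000 × 1550 / (1540 × 2200) = 1.372 d⁻¹.

F/M ≈ 1.37 d⁻¹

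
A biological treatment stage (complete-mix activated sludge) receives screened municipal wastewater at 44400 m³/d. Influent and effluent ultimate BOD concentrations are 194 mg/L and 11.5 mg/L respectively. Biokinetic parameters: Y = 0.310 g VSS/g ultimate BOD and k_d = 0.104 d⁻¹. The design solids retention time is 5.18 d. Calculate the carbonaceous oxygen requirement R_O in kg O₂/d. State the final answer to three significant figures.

R_O ≈ 5780 kg O₂/d

Observed yield with endogenous decay: Y_obs = Y / (1 + k_d·θ_c) = 0.310 / (1 + 0.104 × 5.18) = 0.310 / 1.539 = 0.2015 g VSS/g ultimate BOD.
ΔS = 194 − 11.5 = 182.5 mg/L, so the substrate removal rate is 44400 × 182.5/1000 = 8103 kg ultimate BOD/d.
Net sludge production P_X = 0.2015 × 8103 = 1632 kg VSS/d.
R_O = Q·ΔS − 1.42 P_X = 8103 − 2318 = 5785 kg O₂/d.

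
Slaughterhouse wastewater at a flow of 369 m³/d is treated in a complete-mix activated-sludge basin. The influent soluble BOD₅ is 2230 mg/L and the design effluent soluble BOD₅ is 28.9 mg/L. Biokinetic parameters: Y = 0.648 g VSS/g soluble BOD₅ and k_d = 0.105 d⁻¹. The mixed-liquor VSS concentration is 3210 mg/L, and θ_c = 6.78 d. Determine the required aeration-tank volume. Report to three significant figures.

V ≈ 649 m³

Rearranging the biomass balance for a CMAS with decay, V = Y·Q·ΔS·θ_c / [X·(1+k_d θ_c)] = 0.648 × 369 × (2230 − 28.9) × 6.78 / [3210 × (1 + 0.105 × 6.78)] = 3.57×10^6 / 5495 = 649.4 m³.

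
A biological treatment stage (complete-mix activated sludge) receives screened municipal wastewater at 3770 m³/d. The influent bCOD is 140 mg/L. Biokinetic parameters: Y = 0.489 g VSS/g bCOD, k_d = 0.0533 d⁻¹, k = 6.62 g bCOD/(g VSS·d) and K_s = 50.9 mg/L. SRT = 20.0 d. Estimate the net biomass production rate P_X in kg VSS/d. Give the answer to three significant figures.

P_X ≈ 123 kg VSS/d

Effluent substrate depends only on kinetics and SRT: S = K_s(1 + k_d θ_c) / [θ_c(Yk − k_d) − 1] = 50.9 × (1 + 0.0533 × 20.0) / [20.0 × (0.489 × 6.62 − 0.0533) − 1] = 105.2 / 62.68 = 1.678 mg/L.
Y_obs = Y / (1 + k_d θ_c) = 0.489 / (1 + 0.0533 × 20.0) = 0.489 / 2.066 = 0.2367.
Q·(S₀ − S) = 3770 × (140 − 1.68) × 10⁻³ = 521.5 kg/d removed.
P_X = Y_obs · Q(S₀ − S) = 0.2367 × 521.5 = 123.4 kg VSS/d.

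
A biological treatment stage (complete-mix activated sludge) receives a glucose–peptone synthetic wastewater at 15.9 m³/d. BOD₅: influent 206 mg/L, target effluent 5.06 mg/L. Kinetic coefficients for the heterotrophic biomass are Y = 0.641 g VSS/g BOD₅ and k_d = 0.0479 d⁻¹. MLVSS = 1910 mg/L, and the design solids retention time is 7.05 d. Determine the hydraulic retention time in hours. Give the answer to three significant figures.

Rearranging the biomass balance for a CMAS with decay, V = Y·Q·ΔS·θ_c / [X·(1+k_d θ_c)] = 0.641 × 15.9 × (206 − 5.06) × 7.05 / [1910 × (1 + 0.0479 × 7.05)] = 1.44×10^4 / 2555 = 5.651 m³.
τ = V/Q = 5.651/15.9 = 0.3554 d, or 8.530 h.

τ ≈ 8.53 h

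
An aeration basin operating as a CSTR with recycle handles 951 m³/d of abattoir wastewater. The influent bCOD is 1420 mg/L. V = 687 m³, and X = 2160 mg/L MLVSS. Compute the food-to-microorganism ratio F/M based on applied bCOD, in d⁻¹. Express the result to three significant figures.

Food-to-microorganism ratio F/M = Q S₀ / (V X) = 951 × 1420 / (687.0 × 2160) = 0.9100 d⁻¹.

F/M ≈ 0.910 d⁻¹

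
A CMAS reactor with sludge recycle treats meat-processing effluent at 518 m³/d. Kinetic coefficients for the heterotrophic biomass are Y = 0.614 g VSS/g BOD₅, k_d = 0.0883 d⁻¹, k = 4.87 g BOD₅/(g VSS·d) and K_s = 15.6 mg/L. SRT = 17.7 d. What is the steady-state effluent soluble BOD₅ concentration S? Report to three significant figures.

From the Monod/SRT balance for a CMAS, S = K_s·(1+k_d θ_c)/[θ_c·(Y k − k_d) − 1] = 15.6 × (1 + 0.0883 × 17.7) / [17.7 × (0.614 × 4.87 − 0.0883) − 1] = 39.98 / 50.36 = 0.7939 mg/L.

S ≈ 0.794 mg/L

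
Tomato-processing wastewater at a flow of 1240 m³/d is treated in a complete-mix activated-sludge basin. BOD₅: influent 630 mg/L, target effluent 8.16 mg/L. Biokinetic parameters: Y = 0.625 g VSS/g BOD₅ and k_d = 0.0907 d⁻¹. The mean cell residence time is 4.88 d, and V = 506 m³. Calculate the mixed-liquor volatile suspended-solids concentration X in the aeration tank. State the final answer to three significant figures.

X = Y·Q·ΔS·θ_c / [V·(1 + k_d θ_c)] = 0.625 × 1240 × (630 − 8.16) × 4.88 / [506 × (1 + 0.0907 × 4.88)] = 3222 mg/L.

X ≈ 3220 mg/L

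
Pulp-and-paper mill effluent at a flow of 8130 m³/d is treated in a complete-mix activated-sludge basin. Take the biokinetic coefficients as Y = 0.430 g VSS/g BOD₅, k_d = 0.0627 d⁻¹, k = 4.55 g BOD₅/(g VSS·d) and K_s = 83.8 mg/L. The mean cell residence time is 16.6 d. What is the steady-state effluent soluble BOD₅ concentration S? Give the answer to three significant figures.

From the Monod/SRT balance for a CMAS, S = K_s·(1+k_d θ_c)/[θ_c·(Y k − k_d) − 1] = 83.8 × (1 + 0.0627 × 16.6) / [16.6 × (0.430 × 4.55 − 0.0627) − 1] = 171.0 / 30.44 = 5.619 mg/L.

S ≈ 5.62 mg/L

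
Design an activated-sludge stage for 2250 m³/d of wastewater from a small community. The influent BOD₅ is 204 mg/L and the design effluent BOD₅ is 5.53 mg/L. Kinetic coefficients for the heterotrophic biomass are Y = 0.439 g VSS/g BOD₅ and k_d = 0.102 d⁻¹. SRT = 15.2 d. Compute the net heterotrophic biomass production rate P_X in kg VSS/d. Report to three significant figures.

Observed yield with endogenous decay: Y_obs = Y / (1 + k_d·θ_c) = 0.439 / (1 + 0.102 × 15.2) = 0.439 / 2.550 = 0.1721 g VSS/g BOD₅.
Q·(S₀ − S) = 2250 × (204 − 5.53) × 10⁻³ = 446.6 kg/d removed.
Net biomass production P_X = Y_obs × Q·(S₀ − S) = 0.1721 × 446.6 = 76.87 kg VSS/d.

P_X ≈ 76.9 kg VSS/d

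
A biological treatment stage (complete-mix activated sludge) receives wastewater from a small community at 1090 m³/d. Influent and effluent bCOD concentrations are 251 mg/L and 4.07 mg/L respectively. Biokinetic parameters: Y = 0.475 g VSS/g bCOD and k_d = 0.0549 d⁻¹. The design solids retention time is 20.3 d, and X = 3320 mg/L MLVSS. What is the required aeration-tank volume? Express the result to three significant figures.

V ≈ 370 m³

From the SRT design equation V = Y Q (S₀−S) θ_c / [X (1 + k_d θ_c)] = 0.475 × 1090 × (251 − 4.07) × 20.3 / [3320 × (1 + 0.0549 × 20.3)] = 2.6×10^6 / 7020 = 369.7 m³.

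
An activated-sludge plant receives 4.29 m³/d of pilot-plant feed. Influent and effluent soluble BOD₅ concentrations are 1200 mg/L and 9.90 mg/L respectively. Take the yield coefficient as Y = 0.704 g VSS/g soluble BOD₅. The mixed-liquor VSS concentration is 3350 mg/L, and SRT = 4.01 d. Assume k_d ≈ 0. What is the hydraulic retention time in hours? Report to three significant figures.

τ ≈ 24.1 h

V·X = Y·Q·ΔS·θ_c gives V = 0.704 × 4.29 × (1200 − 9.90) × 4.01 / 3350 = 4.302 m³.
τ = V/Q = 4.302/4.29 = 1.003 d, or 24.07 h.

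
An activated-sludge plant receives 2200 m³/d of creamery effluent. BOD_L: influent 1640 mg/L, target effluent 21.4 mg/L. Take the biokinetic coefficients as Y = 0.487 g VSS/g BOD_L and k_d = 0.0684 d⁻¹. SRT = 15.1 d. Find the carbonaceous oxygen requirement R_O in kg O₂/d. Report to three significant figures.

R_O ≈ 2350 kg O₂/d

Observed yield with endogenous decay: Y_obs = Y / (1 + k_d·θ_c) = 0.487 / (1 + 0.0684 × 15.1) = 0.487 / 2.033 = 0.2396 g VSS/g BOD_L.
ΔS = 1640 − 21.4 = 1619 mg/L, so the substrate removal rate is 2200 × 1619/1000 = 3561 kg BOD_L/d.
P_X = Y_obs·Q·(S₀ − S) = 0.2396 × 3561 = 853.1 kg VSS/d.
Carbonaceous O₂ demand = substrate oxidised − cell-mass equivalent = 3561 − 1.42 × 853.1 = 2350 kg O₂/d.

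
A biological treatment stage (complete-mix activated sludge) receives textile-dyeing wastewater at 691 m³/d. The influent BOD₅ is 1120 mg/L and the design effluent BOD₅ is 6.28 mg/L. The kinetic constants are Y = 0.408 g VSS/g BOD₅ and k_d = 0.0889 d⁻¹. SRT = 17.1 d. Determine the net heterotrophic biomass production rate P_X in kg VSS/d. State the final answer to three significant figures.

P_X ≈ 125 kg VSS/d

The observed yield is Y_obs = Y/(1 + k_d·θ_c) = 0.408 / (1 + 0.0889 × 17.1) = 0.408 / 2.520 = 0.1619 g VSS per g BOD₅ removed.
ΔS = 1120 − 6.28 = 1114 mg/L, so the substrate removal rate is 691 × 1114/1000 = 769.6 kg BOD₅/d.
P_X = Y_obs · Q(S₀ − S) = 0.1619 × 769.6 = 124.6 kg VSS/d.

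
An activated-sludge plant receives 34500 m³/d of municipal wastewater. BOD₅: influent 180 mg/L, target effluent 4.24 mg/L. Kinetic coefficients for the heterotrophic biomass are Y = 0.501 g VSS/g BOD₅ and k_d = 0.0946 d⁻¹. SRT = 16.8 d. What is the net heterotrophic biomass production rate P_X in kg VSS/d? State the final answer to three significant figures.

P_X ≈ 1170 kg VSS/d

Observed yield with endogenous decay: Y_obs = Y / (1 + k_d·θ_c) = 0.501 / (1 + 0.0946 × 16.8) = 0.501 / 2.589 = 0.1935 g VSS/g BOD₅.
Q·(S₀ − S) = 34500 × (180 − 4.24) × 10⁻³ = 6064 kg/d removed.
Net biomass production P_X = Y_obs × Q·(S₀ − S) = 0.1935 × 6064 = 1173 kg VSS/d.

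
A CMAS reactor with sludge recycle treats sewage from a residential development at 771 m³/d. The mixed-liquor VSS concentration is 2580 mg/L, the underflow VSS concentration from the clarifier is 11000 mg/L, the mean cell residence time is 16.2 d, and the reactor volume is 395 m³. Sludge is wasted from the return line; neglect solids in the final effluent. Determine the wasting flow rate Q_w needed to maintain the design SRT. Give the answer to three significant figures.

Q_w ≈ 5.72 m³/d

θ_c = V·X/(Q_w·X_r) when wasting from the recycle, so Q_w = V·X/(θ_c·X_r) = 395.0 × 2580 / (16.2 × 11000) = 5.719 m³/d.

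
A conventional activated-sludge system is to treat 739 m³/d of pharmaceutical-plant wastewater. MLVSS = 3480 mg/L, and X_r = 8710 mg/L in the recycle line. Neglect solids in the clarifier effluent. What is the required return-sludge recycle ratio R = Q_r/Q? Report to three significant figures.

Solids balance on the clarifier gives (1+R)X = R·X_r, so R = X/(X_r − X) = 3480 / (8710 − 3480) = 0.6654.

R ≈ 0.665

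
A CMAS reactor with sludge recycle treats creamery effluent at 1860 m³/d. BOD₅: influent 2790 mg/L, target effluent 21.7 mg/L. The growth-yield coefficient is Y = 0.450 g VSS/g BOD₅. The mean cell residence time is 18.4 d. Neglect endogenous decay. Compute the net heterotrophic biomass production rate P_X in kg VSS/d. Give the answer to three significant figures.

P_X ≈ 2320 kg VSS/d

No decay correction is needed, so Y_obs = Y = 0.450.
Substrate removed = Q·(S₀ − S) = 1860 m³/d × (2790 − 21.7) g/m³ = 5.15×10^6 g/d = 5149 kg/d.
So the net sludge growth is P_X = 0.4500 × 5149 = 2317 kg VSS/d.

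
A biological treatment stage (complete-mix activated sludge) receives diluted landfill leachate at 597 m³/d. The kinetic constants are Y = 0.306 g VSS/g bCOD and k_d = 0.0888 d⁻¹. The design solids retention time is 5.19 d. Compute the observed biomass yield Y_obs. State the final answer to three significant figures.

Observed yield with endogenous decay: Y_obs = Y / (1 + k_d·θ_c) = 0.306 / (1 + 0.0888 × 5.19) = 0.306 / 1.461 = 0.2095 g VSS/g bCOD.

Y_obs ≈ 0.209 g VSS/g bCOD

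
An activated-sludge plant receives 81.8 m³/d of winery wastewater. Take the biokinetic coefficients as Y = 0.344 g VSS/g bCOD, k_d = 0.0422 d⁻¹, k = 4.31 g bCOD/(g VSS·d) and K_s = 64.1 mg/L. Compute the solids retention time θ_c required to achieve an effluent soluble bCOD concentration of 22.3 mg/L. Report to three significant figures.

From 1/θ_c = Y·k·S/(K_s + S) − k_d: Y·k·S/(K_s+S) = 0.344 × 4.31 × 22.3 / (64.1 + 22.3) = 0.3827 d⁻¹.
1/θ_c = 0.3827 − 0.0422 = 0.3405 d⁻¹, so θ_c = 2.937 d.

θ_c ≈ 2.94 d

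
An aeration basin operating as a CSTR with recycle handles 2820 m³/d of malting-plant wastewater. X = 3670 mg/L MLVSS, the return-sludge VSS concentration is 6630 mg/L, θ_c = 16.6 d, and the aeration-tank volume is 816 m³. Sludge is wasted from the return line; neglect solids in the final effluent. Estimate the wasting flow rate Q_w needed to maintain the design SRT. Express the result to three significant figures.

θ_c = V·X/(Q_w·X_r) when wasting from the recycle, so Q_w = V·X/(θ_c·X_r) = 816.0 × 3670 / (16.6 × 6630) = 27.21 m³/d.

Q_w ≈ 27.2 m³/d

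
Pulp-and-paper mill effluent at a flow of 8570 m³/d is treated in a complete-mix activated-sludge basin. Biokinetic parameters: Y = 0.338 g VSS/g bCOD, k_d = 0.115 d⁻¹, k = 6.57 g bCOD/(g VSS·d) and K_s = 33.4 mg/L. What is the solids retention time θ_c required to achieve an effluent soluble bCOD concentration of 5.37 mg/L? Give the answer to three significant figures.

Specific growth rate at S = 5.37 mg/L: μ = YkS/(K_s+S) = 0.338·6.57·5.37/(33.4+5.37) = 0.3076 d⁻¹.
θ_c = 1/(μ − k_d) = 1/(0.3076 − 0.115) = 1/0.1926 = 5.193 d.

θ_c ≈ 5.19 d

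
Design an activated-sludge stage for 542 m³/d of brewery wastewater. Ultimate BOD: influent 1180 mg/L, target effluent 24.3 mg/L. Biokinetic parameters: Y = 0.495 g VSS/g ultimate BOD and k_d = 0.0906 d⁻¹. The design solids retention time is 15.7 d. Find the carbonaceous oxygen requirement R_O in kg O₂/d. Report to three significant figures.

The observed yield is Y_obs = Y/(1 + k_d·θ_c) = 0.495 / (1 + 0.0906 × 15.7) = 0.495 / 2.422 = 0.2043 g VSS per g ultimate BOD removed.
Q·(S₀ − S) = 542 × (1180 − 24.3) × 10⁻³ = 626.4 kg/d removed.
P_X = Y_obs·Q·(S₀ − S) = 0.2043 × 626.4 = 128.0 kg VSS/d.
Carbonaceous O₂ demand = substrate oxidised − cell-mass equivalent = 626.4 − 1.42 × 128.0 = 444.6 kg O₂/d.

R_O ≈ 445 kg O₂/d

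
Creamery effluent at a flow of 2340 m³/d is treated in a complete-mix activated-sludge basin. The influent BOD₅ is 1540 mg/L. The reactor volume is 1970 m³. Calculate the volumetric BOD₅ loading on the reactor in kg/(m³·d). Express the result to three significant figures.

Applied BOD₅ load per unit volume = Q·S₀/V = (2340 × 1540/1000)/1970 = 1.829 kg BOD₅·m⁻³·d⁻¹.

L_v ≈ 1.83 kg BOD₅/(m³·d)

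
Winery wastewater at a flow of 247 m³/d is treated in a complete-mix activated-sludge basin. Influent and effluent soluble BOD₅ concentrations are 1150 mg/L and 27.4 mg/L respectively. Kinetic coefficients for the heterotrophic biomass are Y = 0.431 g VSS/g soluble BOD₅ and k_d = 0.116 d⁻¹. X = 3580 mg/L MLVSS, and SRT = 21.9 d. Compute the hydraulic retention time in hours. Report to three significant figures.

τ ≈ 20.1 h

Rearranging the biomass balance for a CMAS with decay, V = Y·Q·ΔS·θ_c / [X·(1+k_d θ_c)] = 0.431 × 247 × (1150 − 27.4) × 21.9 / [3580 × (1 + 0.116 × 21.9)] = 2.62×10^6 / 12675 = 206.5 m³.
τ = V/Q = 206.5/247 = 0.8360 d, or 20.06 h.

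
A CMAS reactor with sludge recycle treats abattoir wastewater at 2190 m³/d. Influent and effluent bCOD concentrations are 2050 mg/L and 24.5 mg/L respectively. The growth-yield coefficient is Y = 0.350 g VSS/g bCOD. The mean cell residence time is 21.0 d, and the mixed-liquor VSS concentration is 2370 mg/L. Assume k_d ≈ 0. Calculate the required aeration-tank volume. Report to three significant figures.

V ≈ 13800 m³

With k_d = 0 the design equation reduces to V = Y Q (S₀−S) θ_c / X = 0.350 × 2190 × (2050 − 24.5) × 21.0 / 2370 = 13757 m³.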